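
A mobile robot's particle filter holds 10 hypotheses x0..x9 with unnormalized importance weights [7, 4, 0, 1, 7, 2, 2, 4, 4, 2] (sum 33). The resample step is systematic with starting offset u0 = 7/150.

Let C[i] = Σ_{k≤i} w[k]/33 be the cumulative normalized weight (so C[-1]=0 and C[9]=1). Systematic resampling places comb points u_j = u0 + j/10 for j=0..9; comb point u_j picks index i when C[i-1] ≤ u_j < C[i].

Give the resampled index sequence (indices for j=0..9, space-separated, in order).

C = [7/33, 1/3, 1/3, 4/11, 19/33, 7/11, 23/33, 9/11, 31/33, 1]
j=0: u_0=7/150 ∈ [0, 7/33) → index 0
j=1: u_1=11/75 ∈ [0, 7/33) → index 0
j=2: u_2=37/150 ∈ [7/33, 1/3) → index 1
j=3: u_3=26/75 ∈ [1/3, 4/11) → index 3
j=4: u_4=67/150 ∈ [4/11, 19/33) → index 4
j=5: u_5=41/75 ∈ [4/11, 19/33) → index 4
j=6: u_6=97/150 ∈ [7/11, 23/33) → index 6
j=7: u_7=56/75 ∈ [23/33, 9/11) → index 7
j=8: u_8=127/150 ∈ [9/11, 31/33) → index 8
j=9: u_9=71/75 ∈ [31/33, 1) → index 9

0 0 1 3 4 4 6 7 8 9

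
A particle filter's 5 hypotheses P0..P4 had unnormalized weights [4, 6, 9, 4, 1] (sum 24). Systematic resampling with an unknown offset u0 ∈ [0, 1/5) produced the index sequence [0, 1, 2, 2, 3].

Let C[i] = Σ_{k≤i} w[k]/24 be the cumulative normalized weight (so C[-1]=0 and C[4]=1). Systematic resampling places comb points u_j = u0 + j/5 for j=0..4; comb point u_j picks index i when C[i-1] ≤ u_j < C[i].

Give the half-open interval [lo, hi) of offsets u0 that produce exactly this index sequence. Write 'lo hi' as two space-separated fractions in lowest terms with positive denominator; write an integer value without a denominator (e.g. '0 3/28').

1/60 19/120

C = [1/6, 5/12, 19/24, 23/24, 1]
j=0 picked index 0: u0 ∈ [0, 1/6)
j=1 picked index 1: u0 ∈ [-1/30, 13/60)
j=2 picked index 2: u0 ∈ [1/60, 47/120)
j=3 picked index 2: u0 ∈ [-11/60, 23/120)
j=4 picked index 3: u0 ∈ [-1/120, 19/120)
intersection: [1/60, 19/120)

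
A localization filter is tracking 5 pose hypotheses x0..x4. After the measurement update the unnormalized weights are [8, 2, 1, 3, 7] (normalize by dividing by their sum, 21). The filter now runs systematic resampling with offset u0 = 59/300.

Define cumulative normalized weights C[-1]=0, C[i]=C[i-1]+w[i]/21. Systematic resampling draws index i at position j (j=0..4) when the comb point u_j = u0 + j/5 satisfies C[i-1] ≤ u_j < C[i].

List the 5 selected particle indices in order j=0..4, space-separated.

C = [8/21, 10/21, 11/21, 2/3, 1]
j=0: u_0=59/300 ∈ [0, 8/21) → index 0
j=1: u_1=119/300 ∈ [8/21, 10/21) → index 1
j=2: u_2=179/300 ∈ [11/21, 2/3) → index 3
j=3: u_3=239/300 ∈ [2/3, 1) → index 4
j=4: u_4=299/300 ∈ [2/3, 1) → index 4

0 1 3 4 4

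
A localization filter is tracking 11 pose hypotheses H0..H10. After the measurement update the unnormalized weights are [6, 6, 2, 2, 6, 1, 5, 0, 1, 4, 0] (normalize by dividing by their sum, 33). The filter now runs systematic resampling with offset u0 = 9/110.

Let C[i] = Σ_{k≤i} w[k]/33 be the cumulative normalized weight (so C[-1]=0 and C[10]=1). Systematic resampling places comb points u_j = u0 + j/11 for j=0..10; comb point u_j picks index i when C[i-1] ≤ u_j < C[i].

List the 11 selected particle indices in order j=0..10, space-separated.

0 0 1 1 3 4 4 6 6 9 9

C = [2/11, 4/11, 14/33, 16/33, 2/3, 23/33, 28/33, 28/33, 29/33, 1, 1]
j=0: u_0=9/110 ∈ [0, 2/11) → index 0
j=1: u_1=19/110 ∈ [0, 2/11) → index 0
j=2: u_2=29/110 ∈ [2/11, 4/11) → index 1
j=3: u_3=39/110 ∈ [2/11, 4/11) → index 1
j=4: u_4=49/110 ∈ [14/33, 16/33) → index 3
j=5: u_5=59/110 ∈ [16/33, 2/3) → index 4
j=6: u_6=69/110 ∈ [16/33, 2/3) → index 4
j=7: u_7=79/110 ∈ [23/33, 28/33) → index 6
j=8: u_8=89/110 ∈ [23/33, 28/33) → index 6
j=9: u_9=9/10 ∈ [29/33, 1) → index 9
j=10: u_10=109/110 ∈ [29/33, 1) → index 9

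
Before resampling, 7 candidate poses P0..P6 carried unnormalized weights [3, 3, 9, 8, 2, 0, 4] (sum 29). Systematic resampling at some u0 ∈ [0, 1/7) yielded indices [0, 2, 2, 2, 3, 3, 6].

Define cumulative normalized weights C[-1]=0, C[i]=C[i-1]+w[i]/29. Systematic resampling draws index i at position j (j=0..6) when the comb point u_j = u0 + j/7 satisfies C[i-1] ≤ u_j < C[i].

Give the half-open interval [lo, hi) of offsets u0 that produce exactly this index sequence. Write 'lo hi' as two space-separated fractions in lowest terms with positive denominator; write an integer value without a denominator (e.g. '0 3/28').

C = [3/29, 6/29, 15/29, 23/29, 25/29, 25/29, 1]
j=0 picked index 0: u0 ∈ [0, 3/29)
j=1 picked index 2: u0 ∈ [13/203, 76/203)
j=2 picked index 2: u0 ∈ [-16/203, 47/203)
j=3 picked index 2: u0 ∈ [-45/203, 18/203)
j=4 picked index 3: u0 ∈ [-11/203, 45/203)
j=5 picked index 3: u0 ∈ [-40/203, 16/203)
j=6 picked index 6: u0 ∈ [1/203, 1/7)
intersection: [13/203, 16/203)

13/203 16/203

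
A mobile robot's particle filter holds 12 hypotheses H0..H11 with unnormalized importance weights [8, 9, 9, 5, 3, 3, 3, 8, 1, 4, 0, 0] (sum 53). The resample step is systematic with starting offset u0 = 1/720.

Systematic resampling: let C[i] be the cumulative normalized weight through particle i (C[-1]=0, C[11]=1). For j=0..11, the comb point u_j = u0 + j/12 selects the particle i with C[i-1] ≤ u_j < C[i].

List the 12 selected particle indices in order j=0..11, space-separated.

0 0 1 1 2 2 3 3 5 6 7 8

C = [8/53, 17/53, 26/53, 31/53, 34/53, 37/53, 40/53, 48/53, 49/53, 1, 1, 1]
j=0: u_0=1/720 ∈ [0, 8/53) → index 0
j=1: u_1=61/720 ∈ [0, 8/53) → index 0
j=2: u_2=121/720 ∈ [8/53, 17/53) → index 1
j=3: u_3=181/720 ∈ [8/53, 17/53) → index 1
j=4: u_4=241/720 ∈ [17/53, 26/53) → index 2
j=5: u_5=301/720 ∈ [17/53, 26/53) → index 2
j=6: u_6=361/720 ∈ [26/53, 31/53) → index 3
j=7: u_7=421/720 ∈ [26/53, 31/53) → index 3
j=8: u_8=481/720 ∈ [34/53, 37/53) → index 5
j=9: u_9=541/720 ∈ [37/53, 40/53) → index 6
j=10: u_10=601/720 ∈ [40/53, 48/53) → index 7
j=11: u_11=661/720 ∈ [48/53, 49/53) → index 8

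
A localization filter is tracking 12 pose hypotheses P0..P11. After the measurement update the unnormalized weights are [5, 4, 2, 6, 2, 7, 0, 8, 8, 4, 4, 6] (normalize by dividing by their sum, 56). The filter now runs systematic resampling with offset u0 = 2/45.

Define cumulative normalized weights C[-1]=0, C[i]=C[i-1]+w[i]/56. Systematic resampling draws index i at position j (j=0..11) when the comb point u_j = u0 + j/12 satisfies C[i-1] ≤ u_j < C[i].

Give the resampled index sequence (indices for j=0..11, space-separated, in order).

0 1 3 3 5 5 7 8 8 9 10 11

C = [5/56, 9/56, 11/56, 17/56, 19/56, 13/28, 13/28, 17/28, 3/4, 23/28, 25/28, 1]
j=0: u_0=2/45 ∈ [0, 5/56) → index 0
j=1: u_1=23/180 ∈ [5/56, 9/56) → index 1
j=2: u_2=19/90 ∈ [11/56, 17/56) → index 3
j=3: u_3=53/180 ∈ [11/56, 17/56) → index 3
j=4: u_4=17/45 ∈ [19/56, 13/28) → index 5
j=5: u_5=83/180 ∈ [19/56, 13/28) → index 5
j=6: u_6=49/90 ∈ [13/28, 17/28) → index 7
j=7: u_7=113/180 ∈ [17/28, 3/4) → index 8
j=8: u_8=32/45 ∈ [17/28, 3/4) → index 8
j=9: u_9=143/180 ∈ [3/4, 23/28) → index 9
j=10: u_10=79/90 ∈ [23/28, 25/28) → index 10
j=11: u_11=173/180 ∈ [25/28, 1) → index 11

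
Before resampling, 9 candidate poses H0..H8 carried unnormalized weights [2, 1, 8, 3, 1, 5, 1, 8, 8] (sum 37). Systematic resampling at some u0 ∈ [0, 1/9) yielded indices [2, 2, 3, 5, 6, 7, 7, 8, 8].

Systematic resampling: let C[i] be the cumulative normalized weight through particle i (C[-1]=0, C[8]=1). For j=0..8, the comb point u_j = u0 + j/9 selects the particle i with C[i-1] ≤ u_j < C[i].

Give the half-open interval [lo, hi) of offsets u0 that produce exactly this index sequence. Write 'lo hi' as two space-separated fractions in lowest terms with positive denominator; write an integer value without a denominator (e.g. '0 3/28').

32/333 1/9

C = [2/37, 3/37, 11/37, 14/37, 15/37, 20/37, 21/37, 29/37, 1]
j=0 picked index 2: u0 ∈ [3/37, 11/37)
j=1 picked index 2: u0 ∈ [-10/333, 62/333)
j=2 picked index 3: u0 ∈ [25/333, 52/333)
j=3 picked index 5: u0 ∈ [8/111, 23/111)
j=4 picked index 6: u0 ∈ [32/333, 41/333)
j=5 picked index 7: u0 ∈ [4/333, 76/333)
j=6 picked index 7: u0 ∈ [-11/111, 13/111)
j=7 picked index 8: u0 ∈ [2/333, 2/9)
j=8 picked index 8: u0 ∈ [-35/333, 1/9)
intersection: [32/333, 1/9)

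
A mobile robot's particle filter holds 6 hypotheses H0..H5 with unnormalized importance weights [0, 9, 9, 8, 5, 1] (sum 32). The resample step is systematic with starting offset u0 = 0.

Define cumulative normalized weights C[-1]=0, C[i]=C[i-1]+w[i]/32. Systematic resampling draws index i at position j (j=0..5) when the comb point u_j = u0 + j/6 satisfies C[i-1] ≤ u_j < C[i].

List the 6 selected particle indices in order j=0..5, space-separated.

C = [0, 9/32, 9/16, 13/16, 31/32, 1]
j=0: u_0=0 ∈ [0, 9/32) → index 1
j=1: u_1=1/6 ∈ [0, 9/32) → index 1
j=2: u_2=1/3 ∈ [9/32, 9/16) → index 2
j=3: u_3=1/2 ∈ [9/32, 9/16) → index 2
j=4: u_4=2/3 ∈ [9/16, 13/16) → index 3
j=5: u_5=5/6 ∈ [13/16, 31/32) → index 4

1 1 2 2 3 4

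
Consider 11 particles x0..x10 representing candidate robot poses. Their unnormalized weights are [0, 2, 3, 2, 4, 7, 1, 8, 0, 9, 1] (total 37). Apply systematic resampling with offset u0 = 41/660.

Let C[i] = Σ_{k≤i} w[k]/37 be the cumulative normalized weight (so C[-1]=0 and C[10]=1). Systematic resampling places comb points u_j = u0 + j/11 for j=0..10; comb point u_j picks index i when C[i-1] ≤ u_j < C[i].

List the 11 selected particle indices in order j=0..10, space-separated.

2 3 4 5 5 7 7 7 9 9 9

C = [0, 2/37, 5/37, 7/37, 11/37, 18/37, 19/37, 27/37, 27/37, 36/37, 1]
j=0: u_0=41/660 ∈ [2/37, 5/37) → index 2
j=1: u_1=101/660 ∈ [5/37, 7/37) → index 3
j=2: u_2=161/660 ∈ [7/37, 11/37) → index 4
j=3: u_3=221/660 ∈ [11/37, 18/37) → index 5
j=4: u_4=281/660 ∈ [11/37, 18/37) → index 5
j=5: u_5=31/60 ∈ [19/37, 27/37) → index 7
j=6: u_6=401/660 ∈ [19/37, 27/37) → index 7
j=7: u_7=461/660 ∈ [19/37, 27/37) → index 7
j=8: u_8=521/660 ∈ [27/37, 36/37) → index 9
j=9: u_9=581/660 ∈ [27/37, 36/37) → index 9
j=10: u_10=641/660 ∈ [27/37, 36/37) → index 9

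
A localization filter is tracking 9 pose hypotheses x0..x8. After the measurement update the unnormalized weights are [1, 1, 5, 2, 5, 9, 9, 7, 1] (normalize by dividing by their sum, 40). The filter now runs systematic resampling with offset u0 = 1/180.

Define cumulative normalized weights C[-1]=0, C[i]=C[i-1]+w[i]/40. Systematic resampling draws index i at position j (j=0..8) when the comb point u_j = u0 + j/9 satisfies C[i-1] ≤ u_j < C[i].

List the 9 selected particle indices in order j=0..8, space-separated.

C = [1/40, 1/20, 7/40, 9/40, 7/20, 23/40, 4/5, 39/40, 1]
j=0: u_0=1/180 ∈ [0, 1/40) → index 0
j=1: u_1=7/60 ∈ [1/20, 7/40) → index 2
j=2: u_2=41/180 ∈ [9/40, 7/20) → index 4
j=3: u_3=61/180 ∈ [9/40, 7/20) → index 4
j=4: u_4=9/20 ∈ [7/20, 23/40) → index 5
j=5: u_5=101/180 ∈ [7/20, 23/40) → index 5
j=6: u_6=121/180 ∈ [23/40, 4/5) → index 6
j=7: u_7=47/60 ∈ [23/40, 4/5) → index 6
j=8: u_8=161/180 ∈ [4/5, 39/40) → index 7

0 2 4 4 5 5 6 6 7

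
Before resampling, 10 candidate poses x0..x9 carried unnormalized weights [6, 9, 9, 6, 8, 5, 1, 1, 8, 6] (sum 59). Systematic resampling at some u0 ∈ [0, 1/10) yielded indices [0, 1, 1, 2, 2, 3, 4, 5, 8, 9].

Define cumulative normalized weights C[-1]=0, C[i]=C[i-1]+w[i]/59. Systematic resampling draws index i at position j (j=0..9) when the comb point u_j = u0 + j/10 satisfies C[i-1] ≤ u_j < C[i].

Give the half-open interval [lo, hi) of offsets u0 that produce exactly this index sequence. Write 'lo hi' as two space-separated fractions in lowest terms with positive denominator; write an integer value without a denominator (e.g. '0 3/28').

C = [6/59, 15/59, 24/59, 30/59, 38/59, 43/59, 44/59, 45/59, 53/59, 1]
j=0 picked index 0: u0 ∈ [0, 6/59)
j=1 picked index 1: u0 ∈ [1/590, 91/590)
j=2 picked index 1: u0 ∈ [-29/295, 16/295)
j=3 picked index 2: u0 ∈ [-27/590, 63/590)
j=4 picked index 2: u0 ∈ [-43/295, 2/295)
j=5 picked index 3: u0 ∈ [-11/118, 1/118)
j=6 picked index 4: u0 ∈ [-27/295, 13/295)
j=7 picked index 5: u0 ∈ [-33/590, 17/590)
j=8 picked index 8: u0 ∈ [-11/295, 29/295)
j=9 picked index 9: u0 ∈ [-1/590, 1/10)
intersection: [1/590, 2/295)

1/590 2/295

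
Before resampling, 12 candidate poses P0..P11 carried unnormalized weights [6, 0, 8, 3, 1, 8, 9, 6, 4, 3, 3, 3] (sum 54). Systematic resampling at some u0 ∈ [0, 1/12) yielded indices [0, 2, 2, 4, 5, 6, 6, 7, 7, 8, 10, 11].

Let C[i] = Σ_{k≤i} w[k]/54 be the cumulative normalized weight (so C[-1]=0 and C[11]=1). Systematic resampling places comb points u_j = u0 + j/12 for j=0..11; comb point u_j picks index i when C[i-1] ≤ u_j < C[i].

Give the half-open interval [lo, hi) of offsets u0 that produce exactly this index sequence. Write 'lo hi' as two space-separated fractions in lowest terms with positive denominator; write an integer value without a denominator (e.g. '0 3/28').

C = [1/9, 1/9, 7/27, 17/54, 1/3, 13/27, 35/54, 41/54, 5/6, 8/9, 17/18, 1]
j=0 picked index 0: u0 ∈ [0, 1/9)
j=1 picked index 2: u0 ∈ [1/36, 19/108)
j=2 picked index 2: u0 ∈ [-1/18, 5/54)
j=3 picked index 4: u0 ∈ [7/108, 1/12)
j=4 picked index 5: u0 ∈ [0, 4/27)
j=5 picked index 6: u0 ∈ [7/108, 25/108)
j=6 picked index 6: u0 ∈ [-1/54, 4/27)
j=7 picked index 7: u0 ∈ [7/108, 19/108)
j=8 picked index 7: u0 ∈ [-1/54, 5/54)
j=9 picked index 8: u0 ∈ [1/108, 1/12)
j=10 picked index 10: u0 ∈ [1/18, 1/9)
j=11 picked index 11: u0 ∈ [1/36, 1/12)
intersection: [7/108, 1/12)

7/108 1/12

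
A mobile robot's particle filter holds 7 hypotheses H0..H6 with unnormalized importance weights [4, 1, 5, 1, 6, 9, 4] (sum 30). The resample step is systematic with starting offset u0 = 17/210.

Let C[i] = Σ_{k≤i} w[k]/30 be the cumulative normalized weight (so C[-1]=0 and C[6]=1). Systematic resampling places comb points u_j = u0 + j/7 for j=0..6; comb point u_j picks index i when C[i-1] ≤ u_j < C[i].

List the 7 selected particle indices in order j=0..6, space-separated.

0 2 4 4 5 5 6

C = [2/15, 1/6, 1/3, 11/30, 17/30, 13/15, 1]
j=0: u_0=17/210 ∈ [0, 2/15) → index 0
j=1: u_1=47/210 ∈ [1/6, 1/3) → index 2
j=2: u_2=11/30 ∈ [11/30, 17/30) → index 4
j=3: u_3=107/210 ∈ [11/30, 17/30) → index 4
j=4: u_4=137/210 ∈ [17/30, 13/15) → index 5
j=5: u_5=167/210 ∈ [17/30, 13/15) → index 5
j=6: u_6=197/210 ∈ [13/15, 1) → index 6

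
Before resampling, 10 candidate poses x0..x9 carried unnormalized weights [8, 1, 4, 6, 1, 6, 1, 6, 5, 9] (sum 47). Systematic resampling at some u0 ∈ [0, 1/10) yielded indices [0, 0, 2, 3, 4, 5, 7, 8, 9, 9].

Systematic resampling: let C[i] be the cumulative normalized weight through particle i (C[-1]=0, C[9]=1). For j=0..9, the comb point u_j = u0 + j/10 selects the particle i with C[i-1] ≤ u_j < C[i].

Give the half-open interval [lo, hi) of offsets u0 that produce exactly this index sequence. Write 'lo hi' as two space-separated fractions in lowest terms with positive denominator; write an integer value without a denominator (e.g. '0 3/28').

2/235 6/235

C = [8/47, 9/47, 13/47, 19/47, 20/47, 26/47, 27/47, 33/47, 38/47, 1]
j=0 picked index 0: u0 ∈ [0, 8/47)
j=1 picked index 0: u0 ∈ [-1/10, 33/470)
j=2 picked index 2: u0 ∈ [-2/235, 18/235)
j=3 picked index 3: u0 ∈ [-11/470, 49/470)
j=4 picked index 4: u0 ∈ [1/235, 6/235)
j=5 picked index 5: u0 ∈ [-7/94, 5/94)
j=6 picked index 7: u0 ∈ [-6/235, 24/235)
j=7 picked index 8: u0 ∈ [1/470, 51/470)
j=8 picked index 9: u0 ∈ [2/235, 1/5)
j=9 picked index 9: u0 ∈ [-43/470, 1/10)
intersection: [2/235, 6/235)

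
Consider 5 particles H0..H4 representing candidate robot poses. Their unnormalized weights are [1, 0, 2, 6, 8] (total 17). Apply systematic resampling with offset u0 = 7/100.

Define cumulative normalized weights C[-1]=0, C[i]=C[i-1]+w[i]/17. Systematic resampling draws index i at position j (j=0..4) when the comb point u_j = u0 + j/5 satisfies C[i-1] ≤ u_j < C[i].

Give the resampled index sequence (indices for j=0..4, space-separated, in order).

2 3 3 4 4

C = [1/17, 1/17, 3/17, 9/17, 1]
j=0: u_0=7/100 ∈ [1/17, 3/17) → index 2
j=1: u_1=27/100 ∈ [3/17, 9/17) → index 3
j=2: u_2=47/100 ∈ [3/17, 9/17) → index 3
j=3: u_3=67/100 ∈ [9/17, 1) → index 4
j=4: u_4=87/100 ∈ [9/17, 1) → index 4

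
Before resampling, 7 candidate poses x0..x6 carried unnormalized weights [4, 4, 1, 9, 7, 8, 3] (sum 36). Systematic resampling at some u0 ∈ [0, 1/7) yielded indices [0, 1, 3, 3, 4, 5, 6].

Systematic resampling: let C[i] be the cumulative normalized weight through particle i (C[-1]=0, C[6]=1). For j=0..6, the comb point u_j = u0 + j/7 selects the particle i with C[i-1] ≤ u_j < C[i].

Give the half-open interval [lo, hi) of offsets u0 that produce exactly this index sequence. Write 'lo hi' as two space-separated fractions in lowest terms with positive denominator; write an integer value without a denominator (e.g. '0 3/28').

5/84 1/14

C = [1/9, 2/9, 1/4, 1/2, 25/36, 11/12, 1]
j=0 picked index 0: u0 ∈ [0, 1/9)
j=1 picked index 1: u0 ∈ [-2/63, 5/63)
j=2 picked index 3: u0 ∈ [-1/28, 3/14)
j=3 picked index 3: u0 ∈ [-5/28, 1/14)
j=4 picked index 4: u0 ∈ [-1/14, 31/252)
j=5 picked index 5: u0 ∈ [-5/252, 17/84)
j=6 picked index 6: u0 ∈ [5/84, 1/7)
intersection: [5/84, 1/14)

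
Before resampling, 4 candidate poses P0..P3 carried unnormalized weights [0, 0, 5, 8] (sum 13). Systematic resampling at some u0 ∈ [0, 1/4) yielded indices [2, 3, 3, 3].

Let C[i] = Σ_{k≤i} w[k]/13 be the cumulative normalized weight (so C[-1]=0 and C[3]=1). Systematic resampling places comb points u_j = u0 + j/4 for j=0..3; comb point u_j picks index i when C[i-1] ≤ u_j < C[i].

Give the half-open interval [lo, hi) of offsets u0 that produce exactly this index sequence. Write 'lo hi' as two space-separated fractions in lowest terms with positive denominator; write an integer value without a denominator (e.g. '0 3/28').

C = [0, 0, 5/13, 1]
j=0 picked index 2: u0 ∈ [0, 5/13)
j=1 picked index 3: u0 ∈ [7/52, 3/4)
j=2 picked index 3: u0 ∈ [-3/26, 1/2)
j=3 picked index 3: u0 ∈ [-19/52, 1/4)
intersection: [7/52, 1/4)

7/52 1/4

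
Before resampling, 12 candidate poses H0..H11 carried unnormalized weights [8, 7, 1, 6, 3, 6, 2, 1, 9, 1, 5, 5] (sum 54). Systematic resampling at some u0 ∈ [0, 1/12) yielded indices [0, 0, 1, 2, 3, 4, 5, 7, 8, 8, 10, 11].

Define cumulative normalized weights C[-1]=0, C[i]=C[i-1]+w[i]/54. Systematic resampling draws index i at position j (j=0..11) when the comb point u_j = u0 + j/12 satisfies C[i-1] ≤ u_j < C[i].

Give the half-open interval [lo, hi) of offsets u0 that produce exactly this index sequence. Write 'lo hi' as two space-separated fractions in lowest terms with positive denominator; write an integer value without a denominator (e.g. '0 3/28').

C = [4/27, 5/18, 8/27, 11/27, 25/54, 31/54, 11/18, 17/27, 43/54, 22/27, 49/54, 1]
j=0 picked index 0: u0 ∈ [0, 4/27)
j=1 picked index 0: u0 ∈ [-1/12, 7/108)
j=2 picked index 1: u0 ∈ [-1/54, 1/9)
j=3 picked index 2: u0 ∈ [1/36, 5/108)
j=4 picked index 3: u0 ∈ [-1/27, 2/27)
j=5 picked index 4: u0 ∈ [-1/108, 5/108)
j=6 picked index 5: u0 ∈ [-1/27, 2/27)
j=7 picked index 7: u0 ∈ [1/36, 5/108)
j=8 picked index 8: u0 ∈ [-1/27, 7/54)
j=9 picked index 8: u0 ∈ [-13/108, 5/108)
j=10 picked index 10: u0 ∈ [-1/54, 2/27)
j=11 picked index 11: u0 ∈ [-1/108, 1/12)
intersection: [1/36, 5/108)

1/36 5/108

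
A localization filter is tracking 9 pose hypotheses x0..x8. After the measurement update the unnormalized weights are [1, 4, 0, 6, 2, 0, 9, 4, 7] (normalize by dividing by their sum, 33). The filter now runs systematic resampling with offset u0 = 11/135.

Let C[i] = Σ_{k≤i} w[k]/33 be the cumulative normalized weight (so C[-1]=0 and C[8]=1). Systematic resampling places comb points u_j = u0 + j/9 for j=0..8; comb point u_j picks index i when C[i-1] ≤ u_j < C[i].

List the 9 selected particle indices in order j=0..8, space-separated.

C = [1/33, 5/33, 5/33, 1/3, 13/33, 13/33, 2/3, 26/33, 1]
j=0: u_0=11/135 ∈ [1/33, 5/33) → index 1
j=1: u_1=26/135 ∈ [5/33, 1/3) → index 3
j=2: u_2=41/135 ∈ [5/33, 1/3) → index 3
j=3: u_3=56/135 ∈ [13/33, 2/3) → index 6
j=4: u_4=71/135 ∈ [13/33, 2/3) → index 6
j=5: u_5=86/135 ∈ [13/33, 2/3) → index 6
j=6: u_6=101/135 ∈ [2/3, 26/33) → index 7
j=7: u_7=116/135 ∈ [26/33, 1) → index 8
j=8: u_8=131/135 ∈ [26/33, 1) → index 8

1 3 3 6 6 6 7 8 8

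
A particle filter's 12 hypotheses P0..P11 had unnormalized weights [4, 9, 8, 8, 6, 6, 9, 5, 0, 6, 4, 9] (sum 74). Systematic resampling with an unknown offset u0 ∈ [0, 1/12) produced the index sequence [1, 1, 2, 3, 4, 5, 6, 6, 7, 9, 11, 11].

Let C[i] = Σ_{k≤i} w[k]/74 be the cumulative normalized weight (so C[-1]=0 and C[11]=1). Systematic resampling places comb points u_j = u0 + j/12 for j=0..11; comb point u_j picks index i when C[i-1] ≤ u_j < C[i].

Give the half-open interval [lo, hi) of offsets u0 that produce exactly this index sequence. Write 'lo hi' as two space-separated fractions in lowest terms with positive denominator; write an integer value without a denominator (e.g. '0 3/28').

C = [2/37, 13/74, 21/74, 29/74, 35/74, 41/74, 25/37, 55/74, 55/74, 61/74, 65/74, 1]
j=0 picked index 1: u0 ∈ [2/37, 13/74)
j=1 picked index 1: u0 ∈ [-13/444, 41/444)
j=2 picked index 2: u0 ∈ [1/111, 13/111)
j=3 picked index 3: u0 ∈ [5/148, 21/148)
j=4 picked index 4: u0 ∈ [13/222, 31/222)
j=5 picked index 5: u0 ∈ [25/444, 61/444)
j=6 picked index 6: u0 ∈ [2/37, 13/74)
j=7 picked index 6: u0 ∈ [-13/444, 41/444)
j=8 picked index 7: u0 ∈ [1/111, 17/222)
j=9 picked index 9: u0 ∈ [-1/148, 11/148)
j=10 picked index 11: u0 ∈ [5/111, 1/6)
j=11 picked index 11: u0 ∈ [-17/444, 1/12)
intersection: [13/222, 11/148)

13/222 11/148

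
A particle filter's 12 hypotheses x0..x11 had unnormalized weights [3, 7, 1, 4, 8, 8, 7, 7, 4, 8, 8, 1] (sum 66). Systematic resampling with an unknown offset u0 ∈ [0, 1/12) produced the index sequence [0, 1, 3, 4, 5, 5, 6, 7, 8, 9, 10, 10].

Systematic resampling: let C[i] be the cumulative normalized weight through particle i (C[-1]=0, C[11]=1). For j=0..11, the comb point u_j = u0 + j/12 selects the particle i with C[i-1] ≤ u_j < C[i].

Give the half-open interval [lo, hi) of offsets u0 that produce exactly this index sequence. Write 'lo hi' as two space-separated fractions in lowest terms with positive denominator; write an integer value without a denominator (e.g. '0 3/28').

C = [1/22, 5/33, 1/6, 5/22, 23/66, 31/66, 19/33, 15/22, 49/66, 19/22, 65/66, 1]
j=0 picked index 0: u0 ∈ [0, 1/22)
j=1 picked index 1: u0 ∈ [-5/132, 3/44)
j=2 picked index 3: u0 ∈ [0, 2/33)
j=3 picked index 4: u0 ∈ [-1/44, 13/132)
j=4 picked index 5: u0 ∈ [1/66, 3/22)
j=5 picked index 5: u0 ∈ [-3/44, 7/132)
j=6 picked index 6: u0 ∈ [-1/33, 5/66)
j=7 picked index 7: u0 ∈ [-1/132, 13/132)
j=8 picked index 8: u0 ∈ [1/66, 5/66)
j=9 picked index 9: u0 ∈ [-1/132, 5/44)
j=10 picked index 10: u0 ∈ [1/33, 5/33)
j=11 picked index 10: u0 ∈ [-7/132, 3/44)
intersection: [1/33, 1/22)

1/33 1/22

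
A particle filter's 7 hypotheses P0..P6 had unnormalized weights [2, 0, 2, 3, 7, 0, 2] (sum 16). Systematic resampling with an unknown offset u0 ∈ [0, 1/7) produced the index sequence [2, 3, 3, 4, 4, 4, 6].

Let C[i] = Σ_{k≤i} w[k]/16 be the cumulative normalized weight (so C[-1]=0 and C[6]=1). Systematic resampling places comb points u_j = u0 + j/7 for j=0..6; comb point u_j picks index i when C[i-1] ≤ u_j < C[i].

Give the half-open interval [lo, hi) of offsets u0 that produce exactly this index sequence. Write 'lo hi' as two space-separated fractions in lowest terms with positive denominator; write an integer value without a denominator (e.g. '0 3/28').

1/8 1/7

C = [1/8, 1/8, 1/4, 7/16, 7/8, 7/8, 1]
j=0 picked index 2: u0 ∈ [1/8, 1/4)
j=1 picked index 3: u0 ∈ [3/28, 33/112)
j=2 picked index 3: u0 ∈ [-1/28, 17/112)
j=3 picked index 4: u0 ∈ [1/112, 25/56)
j=4 picked index 4: u0 ∈ [-15/112, 17/56)
j=5 picked index 4: u0 ∈ [-31/112, 9/56)
j=6 picked index 6: u0 ∈ [1/56, 1/7)
intersection: [1/8, 1/7)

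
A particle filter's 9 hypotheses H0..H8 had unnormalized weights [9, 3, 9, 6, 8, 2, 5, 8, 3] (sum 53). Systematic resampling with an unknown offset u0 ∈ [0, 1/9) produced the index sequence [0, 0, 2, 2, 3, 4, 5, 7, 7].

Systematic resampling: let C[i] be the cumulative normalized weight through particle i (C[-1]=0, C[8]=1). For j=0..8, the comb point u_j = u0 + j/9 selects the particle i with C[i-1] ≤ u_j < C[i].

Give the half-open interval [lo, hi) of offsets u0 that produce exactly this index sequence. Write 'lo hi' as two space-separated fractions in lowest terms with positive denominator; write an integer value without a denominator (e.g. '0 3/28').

C = [9/53, 12/53, 21/53, 27/53, 35/53, 37/53, 42/53, 50/53, 1]
j=0 picked index 0: u0 ∈ [0, 9/53)
j=1 picked index 0: u0 ∈ [-1/9, 28/477)
j=2 picked index 2: u0 ∈ [2/477, 83/477)
j=3 picked index 2: u0 ∈ [-17/159, 10/159)
j=4 picked index 3: u0 ∈ [-23/477, 31/477)
j=5 picked index 4: u0 ∈ [-22/477, 50/477)
j=6 picked index 5: u0 ∈ [-1/159, 5/159)
j=7 picked index 7: u0 ∈ [7/477, 79/477)
j=8 picked index 7: u0 ∈ [-46/477, 26/477)
intersection: [7/477, 5/159)

7/477 5/159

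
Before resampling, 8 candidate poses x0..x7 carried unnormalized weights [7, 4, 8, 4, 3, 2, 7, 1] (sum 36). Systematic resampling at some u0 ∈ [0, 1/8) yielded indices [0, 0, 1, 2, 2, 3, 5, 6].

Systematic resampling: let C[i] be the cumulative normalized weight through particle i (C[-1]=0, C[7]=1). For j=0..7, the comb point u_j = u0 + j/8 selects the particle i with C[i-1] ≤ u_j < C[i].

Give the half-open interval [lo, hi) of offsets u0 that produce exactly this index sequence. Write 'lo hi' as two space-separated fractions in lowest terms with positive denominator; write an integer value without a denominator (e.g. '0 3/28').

C = [7/36, 11/36, 19/36, 23/36, 13/18, 7/9, 35/36, 1]
j=0 picked index 0: u0 ∈ [0, 7/36)
j=1 picked index 0: u0 ∈ [-1/8, 5/72)
j=2 picked index 1: u0 ∈ [-1/18, 1/18)
j=3 picked index 2: u0 ∈ [-5/72, 11/72)
j=4 picked index 2: u0 ∈ [-7/36, 1/36)
j=5 picked index 3: u0 ∈ [-7/72, 1/72)
j=6 picked index 5: u0 ∈ [-1/36, 1/36)
j=7 picked index 6: u0 ∈ [-7/72, 7/72)
intersection: [0, 1/72)

0 1/72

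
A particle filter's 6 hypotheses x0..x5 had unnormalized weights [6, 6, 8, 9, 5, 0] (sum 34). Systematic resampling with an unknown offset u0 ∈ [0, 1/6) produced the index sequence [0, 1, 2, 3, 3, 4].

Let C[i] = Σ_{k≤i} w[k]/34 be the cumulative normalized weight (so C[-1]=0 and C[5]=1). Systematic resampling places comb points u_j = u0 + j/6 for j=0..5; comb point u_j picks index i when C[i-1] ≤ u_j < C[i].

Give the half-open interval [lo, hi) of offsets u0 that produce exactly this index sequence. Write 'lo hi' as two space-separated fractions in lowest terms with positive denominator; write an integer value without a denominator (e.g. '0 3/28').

3/34 1/6

C = [3/17, 6/17, 10/17, 29/34, 1, 1]
j=0 picked index 0: u0 ∈ [0, 3/17)
j=1 picked index 1: u0 ∈ [1/102, 19/102)
j=2 picked index 2: u0 ∈ [1/51, 13/51)
j=3 picked index 3: u0 ∈ [3/34, 6/17)
j=4 picked index 3: u0 ∈ [-4/51, 19/102)
j=5 picked index 4: u0 ∈ [1/51, 1/6)
intersection: [3/34, 1/6)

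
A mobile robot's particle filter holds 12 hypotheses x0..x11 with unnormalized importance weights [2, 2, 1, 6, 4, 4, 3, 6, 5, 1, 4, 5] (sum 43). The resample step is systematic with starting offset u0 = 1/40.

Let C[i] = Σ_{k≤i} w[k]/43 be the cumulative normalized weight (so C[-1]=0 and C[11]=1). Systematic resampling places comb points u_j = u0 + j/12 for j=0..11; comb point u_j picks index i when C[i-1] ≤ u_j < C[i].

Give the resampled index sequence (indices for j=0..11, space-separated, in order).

C = [2/43, 4/43, 5/43, 11/43, 15/43, 19/43, 22/43, 28/43, 33/43, 34/43, 38/43, 1]
j=0: u_0=1/40 ∈ [0, 2/43) → index 0
j=1: u_1=13/120 ∈ [4/43, 5/43) → index 2
j=2: u_2=23/120 ∈ [5/43, 11/43) → index 3
j=3: u_3=11/40 ∈ [11/43, 15/43) → index 4
j=4: u_4=43/120 ∈ [15/43, 19/43) → index 5
j=5: u_5=53/120 ∈ [15/43, 19/43) → index 5
j=6: u_6=21/40 ∈ [22/43, 28/43) → index 7
j=7: u_7=73/120 ∈ [22/43, 28/43) → index 7
j=8: u_8=83/120 ∈ [28/43, 33/43) → index 8
j=9: u_9=31/40 ∈ [33/43, 34/43) → index 9
j=10: u_10=103/120 ∈ [34/43, 38/43) → index 10
j=11: u_11=113/120 ∈ [38/43, 1) → index 11

0 2 3 4 5 5 7 7 8 9 10 11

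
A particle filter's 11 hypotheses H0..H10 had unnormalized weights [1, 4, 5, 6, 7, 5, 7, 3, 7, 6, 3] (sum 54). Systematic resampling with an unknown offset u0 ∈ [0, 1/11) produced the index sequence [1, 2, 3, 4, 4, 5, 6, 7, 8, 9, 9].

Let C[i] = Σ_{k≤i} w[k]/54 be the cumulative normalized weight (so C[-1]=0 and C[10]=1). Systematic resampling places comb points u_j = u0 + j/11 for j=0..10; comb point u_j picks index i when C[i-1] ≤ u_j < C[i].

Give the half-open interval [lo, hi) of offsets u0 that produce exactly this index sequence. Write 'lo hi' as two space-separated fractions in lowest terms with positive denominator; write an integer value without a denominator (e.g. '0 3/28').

7/297 7/198

C = [1/54, 5/54, 5/27, 8/27, 23/54, 14/27, 35/54, 19/27, 5/6, 17/18, 1]
j=0 picked index 1: u0 ∈ [1/54, 5/54)
j=1 picked index 2: u0 ∈ [1/594, 28/297)
j=2 picked index 3: u0 ∈ [1/297, 34/297)
j=3 picked index 4: u0 ∈ [7/297, 91/594)
j=4 picked index 4: u0 ∈ [-20/297, 37/594)
j=5 picked index 5: u0 ∈ [-17/594, 19/297)
j=6 picked index 6: u0 ∈ [-8/297, 61/594)
j=7 picked index 7: u0 ∈ [7/594, 20/297)
j=8 picked index 8: u0 ∈ [-7/297, 7/66)
j=9 picked index 9: u0 ∈ [1/66, 25/198)
j=10 picked index 9: u0 ∈ [-5/66, 7/198)
intersection: [7/297, 7/198)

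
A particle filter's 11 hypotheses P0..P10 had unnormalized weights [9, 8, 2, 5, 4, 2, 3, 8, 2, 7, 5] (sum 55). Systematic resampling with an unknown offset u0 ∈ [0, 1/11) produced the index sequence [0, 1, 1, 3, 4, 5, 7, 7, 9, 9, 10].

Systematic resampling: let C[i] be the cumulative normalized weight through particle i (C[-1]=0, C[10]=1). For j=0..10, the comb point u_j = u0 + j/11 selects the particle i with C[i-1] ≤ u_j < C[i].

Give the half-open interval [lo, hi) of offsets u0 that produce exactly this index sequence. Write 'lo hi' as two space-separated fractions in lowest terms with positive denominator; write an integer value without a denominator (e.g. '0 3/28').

C = [9/55, 17/55, 19/55, 24/55, 28/55, 6/11, 3/5, 41/55, 43/55, 10/11, 1]
j=0 picked index 0: u0 ∈ [0, 9/55)
j=1 picked index 1: u0 ∈ [4/55, 12/55)
j=2 picked index 1: u0 ∈ [-1/55, 7/55)
j=3 picked index 3: u0 ∈ [4/55, 9/55)
j=4 picked index 4: u0 ∈ [4/55, 8/55)
j=5 picked index 5: u0 ∈ [3/55, 1/11)
j=6 picked index 7: u0 ∈ [3/55, 1/5)
j=7 picked index 7: u0 ∈ [-2/55, 6/55)
j=8 picked index 9: u0 ∈ [3/55, 2/11)
j=9 picked index 9: u0 ∈ [-2/55, 1/11)
j=10 picked index 10: u0 ∈ [0, 1/11)
intersection: [4/55, 1/11)

4/55 1/11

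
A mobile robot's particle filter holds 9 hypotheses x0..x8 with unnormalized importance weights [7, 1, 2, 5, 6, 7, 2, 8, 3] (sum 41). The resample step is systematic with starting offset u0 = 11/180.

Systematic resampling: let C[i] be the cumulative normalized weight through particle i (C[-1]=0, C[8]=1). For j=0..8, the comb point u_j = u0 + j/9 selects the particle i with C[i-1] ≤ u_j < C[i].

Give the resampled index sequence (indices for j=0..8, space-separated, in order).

C = [7/41, 8/41, 10/41, 15/41, 21/41, 28/41, 30/41, 38/41, 1]
j=0: u_0=11/180 ∈ [0, 7/41) → index 0
j=1: u_1=31/180 ∈ [7/41, 8/41) → index 1
j=2: u_2=17/60 ∈ [10/41, 15/41) → index 3
j=3: u_3=71/180 ∈ [15/41, 21/41) → index 4
j=4: u_4=91/180 ∈ [15/41, 21/41) → index 4
j=5: u_5=37/60 ∈ [21/41, 28/41) → index 5
j=6: u_6=131/180 ∈ [28/41, 30/41) → index 6
j=7: u_7=151/180 ∈ [30/41, 38/41) → index 7
j=8: u_8=19/20 ∈ [38/41, 1) → index 8

0 1 3 4 4 5 6 7 8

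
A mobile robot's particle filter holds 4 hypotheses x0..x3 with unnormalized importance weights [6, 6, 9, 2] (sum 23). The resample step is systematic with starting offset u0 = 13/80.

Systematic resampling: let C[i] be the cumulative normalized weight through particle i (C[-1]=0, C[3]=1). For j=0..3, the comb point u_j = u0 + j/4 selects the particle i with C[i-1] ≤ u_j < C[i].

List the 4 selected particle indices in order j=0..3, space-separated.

C = [6/23, 12/23, 21/23, 1]
j=0: u_0=13/80 ∈ [0, 6/23) → index 0
j=1: u_1=33/80 ∈ [6/23, 12/23) → index 1
j=2: u_2=53/80 ∈ [12/23, 21/23) → index 2
j=3: u_3=73/80 ∈ [12/23, 21/23) → index 2

0 1 2 2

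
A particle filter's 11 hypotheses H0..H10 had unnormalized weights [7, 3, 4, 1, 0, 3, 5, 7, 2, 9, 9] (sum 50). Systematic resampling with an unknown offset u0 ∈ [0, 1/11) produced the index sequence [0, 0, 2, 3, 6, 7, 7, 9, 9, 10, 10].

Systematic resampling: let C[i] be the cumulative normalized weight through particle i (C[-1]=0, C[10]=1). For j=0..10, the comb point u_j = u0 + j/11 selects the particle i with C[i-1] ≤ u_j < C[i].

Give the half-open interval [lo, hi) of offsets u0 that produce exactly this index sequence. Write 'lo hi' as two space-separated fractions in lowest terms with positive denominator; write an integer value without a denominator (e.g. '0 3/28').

C = [7/50, 1/5, 7/25, 3/10, 3/10, 9/25, 23/50, 3/5, 16/25, 41/50, 1]
j=0 picked index 0: u0 ∈ [0, 7/50)
j=1 picked index 0: u0 ∈ [-1/11, 27/550)
j=2 picked index 2: u0 ∈ [1/55, 27/275)
j=3 picked index 3: u0 ∈ [2/275, 3/110)
j=4 picked index 6: u0 ∈ [-1/275, 53/550)
j=5 picked index 7: u0 ∈ [3/550, 8/55)
j=6 picked index 7: u0 ∈ [-47/550, 3/55)
j=7 picked index 9: u0 ∈ [1/275, 101/550)
j=8 picked index 9: u0 ∈ [-24/275, 51/550)
j=9 picked index 10: u0 ∈ [1/550, 2/11)
j=10 picked index 10: u0 ∈ [-49/550, 1/11)
intersection: [1/55, 3/110)

1/55 3/110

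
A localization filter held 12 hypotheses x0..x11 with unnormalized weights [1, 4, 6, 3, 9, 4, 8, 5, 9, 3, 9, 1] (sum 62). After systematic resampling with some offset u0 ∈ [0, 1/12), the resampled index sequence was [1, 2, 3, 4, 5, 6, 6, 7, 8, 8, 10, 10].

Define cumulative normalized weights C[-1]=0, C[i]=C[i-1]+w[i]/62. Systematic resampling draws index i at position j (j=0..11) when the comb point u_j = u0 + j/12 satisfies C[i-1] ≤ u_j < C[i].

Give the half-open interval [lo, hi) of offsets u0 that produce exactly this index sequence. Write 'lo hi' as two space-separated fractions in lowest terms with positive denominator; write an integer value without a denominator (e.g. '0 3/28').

7/186 5/124

C = [1/62, 5/62, 11/62, 7/31, 23/62, 27/62, 35/62, 20/31, 49/62, 26/31, 61/62, 1]
j=0 picked index 1: u0 ∈ [1/62, 5/62)
j=1 picked index 2: u0 ∈ [-1/372, 35/372)
j=2 picked index 3: u0 ∈ [1/93, 11/186)
j=3 picked index 4: u0 ∈ [-3/124, 15/124)
j=4 picked index 5: u0 ∈ [7/186, 19/186)
j=5 picked index 6: u0 ∈ [7/372, 55/372)
j=6 picked index 6: u0 ∈ [-2/31, 2/31)
j=7 picked index 7: u0 ∈ [-7/372, 23/372)
j=8 picked index 8: u0 ∈ [-2/93, 23/186)
j=9 picked index 8: u0 ∈ [-13/124, 5/124)
j=10 picked index 10: u0 ∈ [1/186, 14/93)
j=11 picked index 10: u0 ∈ [-29/372, 25/372)
intersection: [7/186, 5/124)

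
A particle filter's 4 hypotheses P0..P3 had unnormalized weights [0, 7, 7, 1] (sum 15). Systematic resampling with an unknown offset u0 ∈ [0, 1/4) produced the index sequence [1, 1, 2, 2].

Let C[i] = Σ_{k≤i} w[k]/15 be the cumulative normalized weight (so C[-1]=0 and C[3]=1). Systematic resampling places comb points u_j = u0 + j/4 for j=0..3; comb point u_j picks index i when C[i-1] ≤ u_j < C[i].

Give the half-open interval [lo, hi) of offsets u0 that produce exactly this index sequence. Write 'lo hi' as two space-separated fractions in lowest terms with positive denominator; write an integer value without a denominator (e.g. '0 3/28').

C = [0, 7/15, 14/15, 1]
j=0 picked index 1: u0 ∈ [0, 7/15)
j=1 picked index 1: u0 ∈ [-1/4, 13/60)
j=2 picked index 2: u0 ∈ [-1/30, 13/30)
j=3 picked index 2: u0 ∈ [-17/60, 11/60)
intersection: [0, 11/60)

0 11/60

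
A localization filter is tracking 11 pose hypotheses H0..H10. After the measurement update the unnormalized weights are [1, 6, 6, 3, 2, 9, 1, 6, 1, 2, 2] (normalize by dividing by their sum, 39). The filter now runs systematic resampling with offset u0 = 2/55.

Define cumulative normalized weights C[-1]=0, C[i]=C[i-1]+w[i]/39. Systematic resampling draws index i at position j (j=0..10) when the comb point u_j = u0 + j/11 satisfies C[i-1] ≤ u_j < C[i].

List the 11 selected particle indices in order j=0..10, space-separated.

C = [1/39, 7/39, 1/3, 16/39, 6/13, 9/13, 28/39, 34/39, 35/39, 37/39, 1]
j=0: u_0=2/55 ∈ [1/39, 7/39) → index 1
j=1: u_1=7/55 ∈ [1/39, 7/39) → index 1
j=2: u_2=12/55 ∈ [7/39, 1/3) → index 2
j=3: u_3=17/55 ∈ [7/39, 1/3) → index 2
j=4: u_4=2/5 ∈ [1/3, 16/39) → index 3
j=5: u_5=27/55 ∈ [6/13, 9/13) → index 5
j=6: u_6=32/55 ∈ [6/13, 9/13) → index 5
j=7: u_7=37/55 ∈ [6/13, 9/13) → index 5
j=8: u_8=42/55 ∈ [28/39, 34/39) → index 7
j=9: u_9=47/55 ∈ [28/39, 34/39) → index 7
j=10: u_10=52/55 ∈ [35/39, 37/39) → index 9

1 1 2 2 3 5 5 5 7 7 9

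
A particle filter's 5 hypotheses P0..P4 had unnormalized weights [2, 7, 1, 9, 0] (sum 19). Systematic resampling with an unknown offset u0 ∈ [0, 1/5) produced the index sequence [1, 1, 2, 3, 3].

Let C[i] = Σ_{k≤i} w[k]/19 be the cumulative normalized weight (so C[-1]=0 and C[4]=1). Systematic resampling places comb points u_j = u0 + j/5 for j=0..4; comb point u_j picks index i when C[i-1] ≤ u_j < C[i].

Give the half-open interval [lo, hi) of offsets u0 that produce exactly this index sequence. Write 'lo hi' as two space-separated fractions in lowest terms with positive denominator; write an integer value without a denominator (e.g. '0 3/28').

2/19 12/95

C = [2/19, 9/19, 10/19, 1, 1]
j=0 picked index 1: u0 ∈ [2/19, 9/19)
j=1 picked index 1: u0 ∈ [-9/95, 26/95)
j=2 picked index 2: u0 ∈ [7/95, 12/95)
j=3 picked index 3: u0 ∈ [-7/95, 2/5)
j=4 picked index 3: u0 ∈ [-26/95, 1/5)
intersection: [2/19, 12/95)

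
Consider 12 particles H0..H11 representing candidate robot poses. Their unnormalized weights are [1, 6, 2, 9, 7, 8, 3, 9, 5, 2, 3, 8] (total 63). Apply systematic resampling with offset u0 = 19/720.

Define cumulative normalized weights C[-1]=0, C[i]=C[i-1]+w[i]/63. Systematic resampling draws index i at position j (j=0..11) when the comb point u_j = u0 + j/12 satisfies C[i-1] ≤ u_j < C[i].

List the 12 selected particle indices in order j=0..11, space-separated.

1 1 3 3 4 5 6 7 7 8 10 11

C = [1/63, 1/9, 1/7, 2/7, 25/63, 11/21, 4/7, 5/7, 50/63, 52/63, 55/63, 1]
j=0: u_0=19/720 ∈ [1/63, 1/9) → index 1
j=1: u_1=79/720 ∈ [1/63, 1/9) → index 1
j=2: u_2=139/720 ∈ [1/7, 2/7) → index 3
j=3: u_3=199/720 ∈ [1/7, 2/7) → index 3
j=4: u_4=259/720 ∈ [2/7, 25/63) → index 4
j=5: u_5=319/720 ∈ [25/63, 11/21) → index 5
j=6: u_6=379/720 ∈ [11/21, 4/7) → index 6
j=7: u_7=439/720 ∈ [4/7, 5/7) → index 7
j=8: u_8=499/720 ∈ [4/7, 5/7) → index 7
j=9: u_9=559/720 ∈ [5/7, 50/63) → index 8
j=10: u_10=619/720 ∈ [52/63, 55/63) → index 10
j=11: u_11=679/720 ∈ [55/63, 1) → index 11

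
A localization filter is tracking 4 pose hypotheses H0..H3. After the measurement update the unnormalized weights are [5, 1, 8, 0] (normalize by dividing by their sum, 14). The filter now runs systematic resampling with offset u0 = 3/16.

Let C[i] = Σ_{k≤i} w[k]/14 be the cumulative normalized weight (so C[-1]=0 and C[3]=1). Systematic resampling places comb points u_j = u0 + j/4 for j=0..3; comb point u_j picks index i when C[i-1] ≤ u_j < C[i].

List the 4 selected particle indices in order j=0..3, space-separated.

0 2 2 2

C = [5/14, 3/7, 1, 1]
j=0: u_0=3/16 ∈ [0, 5/14) → index 0
j=1: u_1=7/16 ∈ [3/7, 1) → index 2
j=2: u_2=11/16 ∈ [3/7, 1) → index 2
j=3: u_3=15/16 ∈ [3/7, 1) → index 2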